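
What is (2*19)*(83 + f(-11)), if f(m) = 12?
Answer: 3610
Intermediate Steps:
(2*19)*(83 + f(-11)) = (2*19)*(83 + 12) = 38*95 = 3610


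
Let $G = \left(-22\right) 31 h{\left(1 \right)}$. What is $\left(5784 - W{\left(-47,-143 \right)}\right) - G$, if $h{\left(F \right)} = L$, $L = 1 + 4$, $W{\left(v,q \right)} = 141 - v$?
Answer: $9006$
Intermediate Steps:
$L = 5$
$h{\left(F \right)} = 5$
$G = -3410$ ($G = \left(-22\right) 31 \cdot 5 = \left(-682\right) 5 = -3410$)
$\left(5784 - W{\left(-47,-143 \right)}\right) - G = \left(5784 - \left(141 - -47\right)\right) - -3410 = \left(5784 - \left(141 + 47\right)\right) + 3410 = \left(5784 - 188\right) + 3410 = 5596 + 3410 = 9006$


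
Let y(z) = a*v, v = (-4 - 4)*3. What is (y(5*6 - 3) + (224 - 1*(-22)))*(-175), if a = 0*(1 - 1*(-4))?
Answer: -43050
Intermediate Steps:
v = -24 (v = -8*3 = -24)
a = 0 (a = 0*(1 + 4) = 0*5 = 0)
y(z) = 0 (y(z) = 0*(-24) = 0)
(y(5*6 - 3) + (224 - 1*(-22)))*(-175) = (0 + (224 - 1*(-22)))*(-175) = (0 + (224 + 22))*(-175) = (0 + 246)*(-175) = 246*(-175) = -43050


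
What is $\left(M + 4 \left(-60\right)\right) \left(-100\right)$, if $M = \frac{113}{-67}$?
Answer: $\frac{1619300}{67} \approx 24169.0$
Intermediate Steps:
$M = - \frac{113}{67}$ ($M = 113 \left(- \frac{1}{67}\right) = - \frac{113}{67} \approx -1.6866$)
$\left(M + 4 \left(-60\right)\right) \left(-100\right) = \left(- \frac{113}{67} + 4 \left(-60\right)\right) \left(-100\right) = \left(- \frac{113}{67} - 240\right) \left(-100\right) = \left(- \frac{16193}{67}\right) \left(-100\right) = \frac{1619300}{67}$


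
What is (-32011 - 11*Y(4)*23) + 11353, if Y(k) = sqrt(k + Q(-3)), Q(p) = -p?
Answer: -20658 - 253*sqrt(7) ≈ -21327.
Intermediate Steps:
Y(k) = sqrt(3 + k) (Y(k) = sqrt(k - 1*(-3)) = sqrt(k + 3) = sqrt(3 + k))
(-32011 - 11*Y(4)*23) + 11353 = (-32011 - 11*sqrt(3 + 4)*23) + 11353 = (-32011 - 11*sqrt(7)*23) + 11353 = (-32011 - 253*sqrt(7)) + 11353 = -20658 - 253*sqrt(7)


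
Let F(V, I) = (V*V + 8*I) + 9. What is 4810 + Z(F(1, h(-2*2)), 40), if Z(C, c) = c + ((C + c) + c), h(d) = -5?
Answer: 4900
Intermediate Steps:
F(V, I) = 9 + V² + 8*I (F(V, I) = (V² + 8*I) + 9 = 9 + V² + 8*I)
Z(C, c) = C + 3*c (Z(C, c) = c + (C + 2*c) = C + 3*c)
4810 + Z(F(1, h(-2*2)), 40) = 4810 + ((9 + 1² + 8*(-5)) + 3*40) = 4810 + ((9 + 1 - 40) + 120) = 4810 + (-30 + 120) = 4810 + 90 = 4900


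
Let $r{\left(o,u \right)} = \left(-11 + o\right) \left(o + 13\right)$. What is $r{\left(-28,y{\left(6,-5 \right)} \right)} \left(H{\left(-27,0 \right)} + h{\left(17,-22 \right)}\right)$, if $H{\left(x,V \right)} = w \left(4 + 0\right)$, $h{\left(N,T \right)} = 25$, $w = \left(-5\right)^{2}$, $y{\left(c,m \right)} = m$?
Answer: $73125$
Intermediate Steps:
$w = 25$
$r{\left(o,u \right)} = \left(-11 + o\right) \left(13 + o\right)$
$H{\left(x,V \right)} = 100$ ($H{\left(x,V \right)} = 25 \left(4 + 0\right) = 25 \cdot 4 = 100$)
$r{\left(-28,y{\left(6,-5 \right)} \right)} \left(H{\left(-27,0 \right)} + h{\left(17,-22 \right)}\right) = \left(-143 + \left(-28\right)^{2} + 2 \left(-28\right)\right) \left(100 + 25\right) = \left(-143 + 784 - 56\right) 125 = 585 \cdot 125 = 73125$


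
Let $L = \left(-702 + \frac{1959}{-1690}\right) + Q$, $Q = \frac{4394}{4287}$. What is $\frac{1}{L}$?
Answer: $- \frac{7245030}{5086983433} \approx -0.0014242$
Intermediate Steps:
$Q = \frac{4394}{4287}$ ($Q = 4394 \cdot \frac{1}{4287} = \frac{4394}{4287} \approx 1.025$)
$L = - \frac{5086983433}{7245030}$ ($L = \left(-702 + \frac{1959}{-1690}\right) + \frac{4394}{4287} = \left(-702 + 1959 \left(- \frac{1}{1690}\right)\right) + \frac{4394}{4287} = \left(-702 - \frac{1959}{1690}\right) + \frac{4394}{4287} = - \frac{1188339}{1690} + \frac{4394}{4287} = - \frac{5086983433}{7245030} \approx -702.13$)
$\frac{1}{L} = \frac{1}{- \frac{5086983433}{7245030}} = - \frac{7245030}{5086983433}$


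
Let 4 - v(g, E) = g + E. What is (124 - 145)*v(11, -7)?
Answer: 0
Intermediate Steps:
v(g, E) = 4 - E - g (v(g, E) = 4 - (g + E) = 4 - (E + g) = 4 + (-E - g) = 4 - E - g)
(124 - 145)*v(11, -7) = (124 - 145)*(4 - 1*(-7) - 1*11) = -21*(4 + 7 - 11) = -21*0 = 0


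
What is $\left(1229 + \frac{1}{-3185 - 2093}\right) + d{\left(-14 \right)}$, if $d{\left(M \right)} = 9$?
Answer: $\frac{6534163}{5278} \approx 1238.0$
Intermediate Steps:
$\left(1229 + \frac{1}{-3185 - 2093}\right) + d{\left(-14 \right)} = \left(1229 + \frac{1}{-3185 - 2093}\right) + 9 = \left(1229 + \frac{1}{-5278}\right) + 9 = \left(1229 - \frac{1}{5278}\right) + 9 = \frac{6486661}{5278} + 9 = \frac{6534163}{5278}$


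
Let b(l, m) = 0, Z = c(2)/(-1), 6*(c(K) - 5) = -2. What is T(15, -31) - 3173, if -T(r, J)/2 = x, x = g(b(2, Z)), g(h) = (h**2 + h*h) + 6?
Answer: -3185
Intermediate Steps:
c(K) = 14/3 (c(K) = 5 + (1/6)*(-2) = 5 - 1/3 = 14/3)
Z = -14/3 (Z = (14/3)/(-1) = (14/3)*(-1) = -14/3 ≈ -4.6667)
g(h) = 6 + 2*h**2 (g(h) = (h**2 + h**2) + 6 = 2*h**2 + 6 = 6 + 2*h**2)
x = 6 (x = 6 + 2*0**2 = 6 + 2*0 = 6 + 0 = 6)
T(r, J) = -12 (T(r, J) = -2*6 = -12)
T(15, -31) - 3173 = -12 - 3173 = -3185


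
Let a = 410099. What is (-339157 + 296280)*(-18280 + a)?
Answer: -16800023263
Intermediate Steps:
(-339157 + 296280)*(-18280 + a) = (-339157 + 296280)*(-18280 + 410099) = -42877*391819 = -16800023263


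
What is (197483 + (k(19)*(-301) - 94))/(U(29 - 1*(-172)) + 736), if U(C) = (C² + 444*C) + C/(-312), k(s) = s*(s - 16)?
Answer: 18744128/13559557 ≈ 1.3824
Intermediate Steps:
k(s) = s*(-16 + s)
U(C) = C² + 138527*C/312 (U(C) = (C² + 444*C) + C*(-1/312) = (C² + 444*C) - C/312 = C² + 138527*C/312)
(197483 + (k(19)*(-301) - 94))/(U(29 - 1*(-172)) + 736) = (197483 + ((19*(-16 + 19))*(-301) - 94))/((29 - 1*(-172))*(138527 + 312*(29 - 1*(-172)))/312 + 736) = (197483 + ((19*3)*(-301) - 94))/((29 + 172)*(138527 + 312*(29 + 172))/312 + 736) = (197483 + (57*(-301) - 94))/((1/312)*201*(138527 + 312*201) + 736) = (197483 + (-17157 - 94))/((1/312)*201*(138527 + 62712) + 736) = (197483 - 17251)/((1/312)*201*201239 + 736) = 180232/(13483013/104 + 736) = 180232/(13559557/104) = 180232*(104/13559557) = 18744128/13559557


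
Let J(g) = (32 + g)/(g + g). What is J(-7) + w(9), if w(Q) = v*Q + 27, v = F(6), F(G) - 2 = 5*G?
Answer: 4385/14 ≈ 313.21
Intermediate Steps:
F(G) = 2 + 5*G
v = 32 (v = 2 + 5*6 = 2 + 30 = 32)
J(g) = (32 + g)/(2*g) (J(g) = (32 + g)/((2*g)) = (32 + g)*(1/(2*g)) = (32 + g)/(2*g))
w(Q) = 27 + 32*Q (w(Q) = 32*Q + 27 = 27 + 32*Q)
J(-7) + w(9) = (½)*(32 - 7)/(-7) + (27 + 32*9) = (½)*(-⅐)*25 + (27 + 288) = -25/14 + 315 = 4385/14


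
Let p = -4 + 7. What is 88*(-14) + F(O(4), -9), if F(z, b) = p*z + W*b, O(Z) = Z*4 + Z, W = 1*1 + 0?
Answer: -1181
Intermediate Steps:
W = 1 (W = 1 + 0 = 1)
O(Z) = 5*Z (O(Z) = 4*Z + Z = 5*Z)
p = 3
F(z, b) = b + 3*z (F(z, b) = 3*z + 1*b = 3*z + b = b + 3*z)
88*(-14) + F(O(4), -9) = 88*(-14) + (-9 + 3*(5*4)) = -1232 + (-9 + 3*20) = -1232 + (-9 + 60) = -1232 + 51 = -1181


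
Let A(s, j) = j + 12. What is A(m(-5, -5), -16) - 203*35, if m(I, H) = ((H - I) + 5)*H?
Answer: -7109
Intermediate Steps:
m(I, H) = H*(5 + H - I) (m(I, H) = (5 + H - I)*H = H*(5 + H - I))
A(s, j) = 12 + j
A(m(-5, -5), -16) - 203*35 = (12 - 16) - 203*35 = -4 - 7105 = -7109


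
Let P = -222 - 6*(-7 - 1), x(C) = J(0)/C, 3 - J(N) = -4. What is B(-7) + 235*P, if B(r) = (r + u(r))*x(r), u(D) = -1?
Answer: -40882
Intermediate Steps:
J(N) = 7 (J(N) = 3 - 1*(-4) = 3 + 4 = 7)
x(C) = 7/C
B(r) = 7*(-1 + r)/r (B(r) = (r - 1)*(7/r) = (-1 + r)*(7/r) = 7*(-1 + r)/r)
P = -174 (P = -222 - 6*(-8) = -222 - 1*(-48) = -222 + 48 = -174)
B(-7) + 235*P = (7 - 7/(-7)) + 235*(-174) = (7 - 7*(-⅐)) - 40890 = (7 + 1) - 40890 = 8 - 40890 = -40882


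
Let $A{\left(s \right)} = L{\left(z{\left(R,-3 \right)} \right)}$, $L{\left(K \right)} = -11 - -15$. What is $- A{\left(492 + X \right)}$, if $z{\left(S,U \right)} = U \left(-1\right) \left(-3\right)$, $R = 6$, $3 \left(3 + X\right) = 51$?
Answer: $-4$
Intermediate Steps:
$X = 14$ ($X = -3 + \frac{1}{3} \cdot 51 = -3 + 17 = 14$)
$z{\left(S,U \right)} = 3 U$ ($z{\left(S,U \right)} = - U \left(-3\right) = 3 U$)
$L{\left(K \right)} = 4$ ($L{\left(K \right)} = -11 + 15 = 4$)
$A{\left(s \right)} = 4$
$- A{\left(492 + X \right)} = \left(-1\right) 4 = -4$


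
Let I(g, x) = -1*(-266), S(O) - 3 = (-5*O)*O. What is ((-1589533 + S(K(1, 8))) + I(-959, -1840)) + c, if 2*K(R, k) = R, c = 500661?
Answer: -4354417/4 ≈ -1.0886e+6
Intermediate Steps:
K(R, k) = R/2
S(O) = 3 - 5*O**2 (S(O) = 3 + (-5*O)*O = 3 - 5*O**2)
I(g, x) = 266
((-1589533 + S(K(1, 8))) + I(-959, -1840)) + c = ((-1589533 + (3 - 5*((1/2)*1)**2)) + 266) + 500661 = ((-1589533 + (3 - 5*(1/2)**2)) + 266) + 500661 = ((-1589533 + (3 - 5*1/4)) + 266) + 500661 = ((-1589533 + (3 - 5/4)) + 266) + 500661 = ((-1589533 + 7/4) + 266) + 500661 = (-6358125/4 + 266) + 500661 = -6357061/4 + 500661 = -4354417/4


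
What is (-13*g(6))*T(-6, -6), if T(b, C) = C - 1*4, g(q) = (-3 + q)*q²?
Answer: 14040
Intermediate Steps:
g(q) = q²*(-3 + q)
T(b, C) = -4 + C (T(b, C) = C - 4 = -4 + C)
(-13*g(6))*T(-6, -6) = (-13*6²*(-3 + 6))*(-4 - 6) = -468*3*(-10) = -13*108*(-10) = -1404*(-10) = 14040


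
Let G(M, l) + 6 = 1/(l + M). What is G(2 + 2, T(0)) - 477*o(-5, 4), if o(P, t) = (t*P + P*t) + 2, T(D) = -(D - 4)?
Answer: 144961/8 ≈ 18120.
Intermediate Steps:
T(D) = 4 - D (T(D) = -(-4 + D) = 4 - D)
G(M, l) = -6 + 1/(M + l) (G(M, l) = -6 + 1/(l + M) = -6 + 1/(M + l))
o(P, t) = 2 + 2*P*t (o(P, t) = (P*t + P*t) + 2 = 2*P*t + 2 = 2 + 2*P*t)
G(2 + 2, T(0)) - 477*o(-5, 4) = (1 - 6*(2 + 2) - 6*(4 - 1*0))/((2 + 2) + (4 - 1*0)) - 477*(2 + 2*(-5)*4) = (1 - 6*4 - 6*(4 + 0))/(4 + (4 + 0)) - 477*(2 - 40) = (1 - 24 - 6*4)/(4 + 4) - 477*(-38) = (1 - 24 - 24)/8 + 18126 = (1/8)*(-47) + 18126 = -47/8 + 18126 = 144961/8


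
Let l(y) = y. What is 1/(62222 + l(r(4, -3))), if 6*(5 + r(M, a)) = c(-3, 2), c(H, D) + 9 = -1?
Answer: 3/186646 ≈ 1.6073e-5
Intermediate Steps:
c(H, D) = -10 (c(H, D) = -9 - 1 = -10)
r(M, a) = -20/3 (r(M, a) = -5 + (⅙)*(-10) = -5 - 5/3 = -20/3)
1/(62222 + l(r(4, -3))) = 1/(62222 - 20/3) = 1/(186646/3) = 3/186646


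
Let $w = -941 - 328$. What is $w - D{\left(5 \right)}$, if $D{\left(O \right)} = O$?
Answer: $-1274$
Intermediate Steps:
$w = -1269$
$w - D{\left(5 \right)} = -1269 - 5 = -1274$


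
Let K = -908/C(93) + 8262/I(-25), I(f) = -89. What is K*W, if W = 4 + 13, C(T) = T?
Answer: -14436026/8277 ≈ -1744.1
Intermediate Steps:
W = 17
K = -849178/8277 (K = -908/93 + 8262/(-89) = -908*1/93 + 8262*(-1/89) = -908/93 - 8262/89 = -849178/8277 ≈ -102.59)
K*W = -849178/8277*17 = -14436026/8277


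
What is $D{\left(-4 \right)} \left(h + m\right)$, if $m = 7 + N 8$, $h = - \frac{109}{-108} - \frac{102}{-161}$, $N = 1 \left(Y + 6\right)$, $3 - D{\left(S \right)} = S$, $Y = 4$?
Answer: $\frac{1541321}{2484} \approx 620.5$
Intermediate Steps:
$D{\left(S \right)} = 3 - S$
$N = 10$ ($N = 1 \left(4 + 6\right) = 1 \cdot 10 = 10$)
$h = \frac{28565}{17388}$ ($h = \left(-109\right) \left(- \frac{1}{108}\right) - - \frac{102}{161} = \frac{109}{108} + \frac{102}{161} = \frac{28565}{17388} \approx 1.6428$)
$m = 87$ ($m = 7 + 10 \cdot 8 = 7 + 80 = 87$)
$D{\left(-4 \right)} \left(h + m\right) = \left(3 - -4\right) \left(\frac{28565}{17388} + 87\right) = \left(3 + 4\right) \frac{1541321}{17388} = 7 \cdot \frac{1541321}{17388} = \frac{1541321}{2484}$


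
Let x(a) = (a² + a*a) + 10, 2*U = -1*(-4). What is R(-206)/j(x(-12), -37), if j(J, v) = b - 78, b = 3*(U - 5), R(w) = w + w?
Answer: 412/87 ≈ 4.7356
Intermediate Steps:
R(w) = 2*w
U = 2 (U = (-1*(-4))/2 = (½)*4 = 2)
b = -9 (b = 3*(2 - 5) = 3*(-3) = -9)
x(a) = 10 + 2*a² (x(a) = (a² + a²) + 10 = 2*a² + 10 = 10 + 2*a²)
j(J, v) = -87 (j(J, v) = -9 - 78 = -87)
R(-206)/j(x(-12), -37) = (2*(-206))/(-87) = -412*(-1/87) = 412/87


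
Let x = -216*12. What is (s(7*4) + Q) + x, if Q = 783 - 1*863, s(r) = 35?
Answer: -2637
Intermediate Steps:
Q = -80 (Q = 783 - 863 = -80)
x = -2592
(s(7*4) + Q) + x = (35 - 80) - 2592 = -45 - 2592 = -2637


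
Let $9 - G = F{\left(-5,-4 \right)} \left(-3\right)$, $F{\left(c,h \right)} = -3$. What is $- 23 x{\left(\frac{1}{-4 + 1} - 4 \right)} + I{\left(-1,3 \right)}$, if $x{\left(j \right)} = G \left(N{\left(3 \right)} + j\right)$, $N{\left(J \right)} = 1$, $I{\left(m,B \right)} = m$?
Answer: $-1$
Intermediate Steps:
$G = 0$ ($G = 9 - \left(-3\right) \left(-3\right) = 9 - 9 = 0$)
$x{\left(j \right)} = 0$ ($x{\left(j \right)} = 0 \left(1 + j\right) = 0$)
$- 23 x{\left(\frac{1}{-4 + 1} - 4 \right)} + I{\left(-1,3 \right)} = \left(-23\right) 0 - 1 = 0 - 1 = -1$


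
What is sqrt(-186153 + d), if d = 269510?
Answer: sqrt(83357) ≈ 288.72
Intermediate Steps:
sqrt(-186153 + d) = sqrt(-186153 + 269510) = sqrt(83357)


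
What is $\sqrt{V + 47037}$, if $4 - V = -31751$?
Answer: $14 \sqrt{402} \approx 280.7$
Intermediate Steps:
$V = 31755$ ($V = 4 - -31751 = 4 + 31751 = 31755$)
$\sqrt{V + 47037} = \sqrt{31755 + 47037} = \sqrt{78792} = 14 \sqrt{402}$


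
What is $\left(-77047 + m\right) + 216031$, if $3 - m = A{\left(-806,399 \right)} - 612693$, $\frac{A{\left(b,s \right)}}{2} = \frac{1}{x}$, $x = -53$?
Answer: $\frac{39839042}{53} \approx 7.5168 \cdot 10^{5}$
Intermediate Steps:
$A{\left(b,s \right)} = - \frac{2}{53}$ ($A{\left(b,s \right)} = \frac{2}{-53} = 2 \left(- \frac{1}{53}\right) = - \frac{2}{53}$)
$m = \frac{32472890}{53}$ ($m = 3 - \left(- \frac{2}{53} - 612693\right) = 3 - - \frac{32472731}{53} = 3 + \frac{32472731}{53} = \frac{32472890}{53} \approx 6.127 \cdot 10^{5}$)
$\left(-77047 + m\right) + 216031 = \left(-77047 + \frac{32472890}{53}\right) + 216031 = \frac{28389399}{53} + 216031 = \frac{39839042}{53}$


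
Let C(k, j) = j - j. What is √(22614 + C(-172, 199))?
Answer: √22614 ≈ 150.38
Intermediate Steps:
C(k, j) = 0
√(22614 + C(-172, 199)) = √(22614 + 0) = √22614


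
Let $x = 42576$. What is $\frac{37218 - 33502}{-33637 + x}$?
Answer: $\frac{3716}{8939} \approx 0.41571$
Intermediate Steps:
$\frac{37218 - 33502}{-33637 + x} = \frac{37218 - 33502}{-33637 + 42576} = \frac{3716}{8939}$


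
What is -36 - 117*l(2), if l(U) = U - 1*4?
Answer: 198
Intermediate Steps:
l(U) = -4 + U (l(U) = U - 4 = -4 + U)
-36 - 117*l(2) = -36 - 117*(-4 + 2) = -36 - 117*(-2) = -36 + 234 = 198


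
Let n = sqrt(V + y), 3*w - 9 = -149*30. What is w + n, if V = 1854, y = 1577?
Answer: -1487 + sqrt(3431) ≈ -1428.4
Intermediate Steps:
w = -1487 (w = 3 + (-149*30)/3 = 3 + (1/3)*(-4470) = 3 - 1490 = -1487)
n = sqrt(3431) (n = sqrt(1854 + 1577) = sqrt(3431) ≈ 58.575)
w + n = -1487 + sqrt(3431)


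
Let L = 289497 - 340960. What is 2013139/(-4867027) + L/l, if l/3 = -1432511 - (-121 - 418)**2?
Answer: -10155636941843/25158129797592 ≈ -0.40367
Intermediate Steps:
L = -51463
l = -5169096 (l = 3*(-1432511 - (-121 - 418)**2) = 3*(-1432511 - 1*(-539)**2) = 3*(-1432511 - 1*290521) = 3*(-1432511 - 290521) = 3*(-1723032) = -5169096)
2013139/(-4867027) + L/l = 2013139/(-4867027) - 51463/(-5169096) = 2013139*(-1/4867027) - 51463*(-1/5169096) = -2013139/4867027 + 51463/5169096 = -10155636941843/25158129797592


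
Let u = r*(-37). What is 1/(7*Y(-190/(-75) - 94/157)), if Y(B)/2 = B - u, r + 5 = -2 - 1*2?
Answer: -2355/10915226 ≈ -0.00021575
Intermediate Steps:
r = -9 (r = -5 + (-2 - 1*2) = -5 + (-2 - 2) = -5 - 4 = -9)
u = 333 (u = -9*(-37) = 333)
Y(B) = -666 + 2*B (Y(B) = 2*(B - 1*333) = 2*(B - 333) = 2*(-333 + B) = -666 + 2*B)
1/(7*Y(-190/(-75) - 94/157)) = 1/(7*(-666 + 2*(-190/(-75) - 94/157))) = 1/(7*(-666 + 2*(-190*(-1/75) - 94*1/157))) = 1/(7*(-666 + 2*(38/15 - 94/157))) = 1/(7*(-666 + 2*(4556/2355))) = 1/(7*(-666 + 9112/2355)) = 1/(7*(-1559318/2355)) = 1/(-10915226/2355) = -2355/10915226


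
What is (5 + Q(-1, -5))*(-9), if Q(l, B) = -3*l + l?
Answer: -63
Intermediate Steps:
Q(l, B) = -2*l
(5 + Q(-1, -5))*(-9) = (5 - 2*(-1))*(-9) = (5 + 2)*(-9) = 7*(-9) = -63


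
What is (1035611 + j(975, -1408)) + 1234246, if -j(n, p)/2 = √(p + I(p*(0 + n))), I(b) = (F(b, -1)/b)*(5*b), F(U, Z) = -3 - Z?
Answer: 2269857 - 2*I*√1418 ≈ 2.2699e+6 - 75.313*I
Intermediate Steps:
I(b) = -10 (I(b) = ((-3 - 1*(-1))/b)*(5*b) = ((-3 + 1)/b)*(5*b) = (-2/b)*(5*b) = -10)
j(n, p) = -2*√(-10 + p) (j(n, p) = -2*√(p - 10) = -2*√(-10 + p))
(1035611 + j(975, -1408)) + 1234246 = (1035611 - 2*√(-10 - 1408)) + 1234246 = (1035611 - 2*I*√1418) + 1234246 = 2269857 - 2*I*√1418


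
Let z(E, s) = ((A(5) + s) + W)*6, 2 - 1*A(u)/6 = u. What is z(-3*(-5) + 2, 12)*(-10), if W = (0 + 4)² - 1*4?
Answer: -360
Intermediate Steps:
A(u) = 12 - 6*u
W = 12 (W = 4² - 4 = 16 - 4 = 12)
z(E, s) = -36 + 6*s (z(E, s) = (((12 - 6*5) + s) + 12)*6 = (((12 - 30) + s) + 12)*6 = ((-18 + s) + 12)*6 = (-6 + s)*6 = -36 + 6*s)
z(-3*(-5) + 2, 12)*(-10) = (-36 + 6*12)*(-10) = (-36 + 72)*(-10) = 36*(-10) = -360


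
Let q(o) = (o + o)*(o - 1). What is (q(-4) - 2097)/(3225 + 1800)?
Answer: -2057/5025 ≈ -0.40935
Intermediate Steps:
q(o) = 2*o*(-1 + o) (q(o) = (2*o)*(-1 + o) = 2*o*(-1 + o))
(q(-4) - 2097)/(3225 + 1800) = (2*(-4)*(-1 - 4) - 2097)/(3225 + 1800) = (2*(-4)*(-5) - 2097)/5025 = (40 - 2097)*(1/5025) = -2057*1/5025 = -2057/5025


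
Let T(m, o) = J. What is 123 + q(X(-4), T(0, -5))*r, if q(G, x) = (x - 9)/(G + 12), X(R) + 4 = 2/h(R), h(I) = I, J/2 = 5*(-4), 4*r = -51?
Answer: 2063/10 ≈ 206.30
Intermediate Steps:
r = -51/4 (r = (¼)*(-51) = -51/4 ≈ -12.750)
J = -40 (J = 2*(5*(-4)) = 2*(-20) = -40)
T(m, o) = -40
X(R) = -4 + 2/R
q(G, x) = (-9 + x)/(12 + G)
123 + q(X(-4), T(0, -5))*r = 123 + ((-9 - 40)/(12 + (-4 + 2/(-4))))*(-51/4) = 123 + (-49/(12 + (-4 + 2*(-¼))))*(-51/4) = 123 + (-49/(12 + (-4 - ½)))*(-51/4) = 123 + (-49/(12 - 9/2))*(-51/4) = 123 + (-49/(15/2))*(-51/4) = 123 + ((2/15)*(-49))*(-51/4) = 123 - 98/15*(-51/4) = 123 + 833/10 = 2063/10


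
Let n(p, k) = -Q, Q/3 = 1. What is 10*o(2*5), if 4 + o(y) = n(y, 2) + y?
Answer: 30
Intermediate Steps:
Q = 3 (Q = 3*1 = 3)
n(p, k) = -3 (n(p, k) = -1*3 = -3)
o(y) = -7 + y (o(y) = -4 + (-3 + y) = -7 + y)
10*o(2*5) = 10*(-7 + 2*5) = 10*(-7 + 10) = 10*3 = 30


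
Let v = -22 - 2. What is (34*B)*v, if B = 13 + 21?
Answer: -27744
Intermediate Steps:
B = 34
v = -24
(34*B)*v = (34*34)*(-24) = 1156*(-24) = -27744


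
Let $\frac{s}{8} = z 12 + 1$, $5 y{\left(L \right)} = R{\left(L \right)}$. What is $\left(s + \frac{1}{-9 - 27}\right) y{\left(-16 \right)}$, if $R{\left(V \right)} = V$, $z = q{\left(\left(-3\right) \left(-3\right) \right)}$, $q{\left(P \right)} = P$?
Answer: $- \frac{125564}{45} \approx -2790.3$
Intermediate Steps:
$z = 9$ ($z = \left(-3\right) \left(-3\right) = 9$)
$y{\left(L \right)} = \frac{L}{5}$
$s = 872$ ($s = 8 \left(9 \cdot 12 + 1\right) = 8 \left(108 + 1\right) = 8 \cdot 109 = 872$)
$\left(s + \frac{1}{-9 - 27}\right) y{\left(-16 \right)} = \left(872 + \frac{1}{-9 - 27}\right) \frac{1}{5} \left(-16\right) = \left(872 + \frac{1}{-36}\right) \left(- \frac{16}{5}\right) = \left(872 - \frac{1}{36}\right) \left(- \frac{16}{5}\right) = \frac{31391}{36} \left(- \frac{16}{5}\right) = - \frac{125564}{45}$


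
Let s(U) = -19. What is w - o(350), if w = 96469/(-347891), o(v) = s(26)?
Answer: 6513460/347891 ≈ 18.723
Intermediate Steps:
o(v) = -19
w = -96469/347891 (w = 96469*(-1/347891) = -96469/347891 ≈ -0.27730)
w - o(350) = -96469/347891 - 1*(-19) = -96469/347891 + 19 = 6513460/347891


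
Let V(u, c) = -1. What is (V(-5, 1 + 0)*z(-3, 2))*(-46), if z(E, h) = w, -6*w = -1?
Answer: 23/3 ≈ 7.6667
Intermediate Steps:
w = ⅙ (w = -⅙*(-1) = ⅙ ≈ 0.16667)
z(E, h) = ⅙
(V(-5, 1 + 0)*z(-3, 2))*(-46) = -1*⅙*(-46) = -⅙*(-46) = 23/3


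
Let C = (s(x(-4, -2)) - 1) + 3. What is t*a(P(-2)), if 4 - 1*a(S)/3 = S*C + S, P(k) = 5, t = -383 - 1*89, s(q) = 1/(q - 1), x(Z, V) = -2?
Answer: 13216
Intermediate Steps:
s(q) = 1/(-1 + q)
t = -472 (t = -383 - 89 = -472)
C = 5/3 (C = (1/(-1 - 2) - 1) + 3 = (1/(-3) - 1) + 3 = (-⅓ - 1) + 3 = -4/3 + 3 = 5/3 ≈ 1.6667)
a(S) = 12 - 8*S (a(S) = 12 - 3*(S*(5/3) + S) = 12 - 3*(5*S/3 + S) = 12 - 8*S)
t*a(P(-2)) = -472*(12 - 8*5) = -472*(12 - 40) = -472*(-28) = 13216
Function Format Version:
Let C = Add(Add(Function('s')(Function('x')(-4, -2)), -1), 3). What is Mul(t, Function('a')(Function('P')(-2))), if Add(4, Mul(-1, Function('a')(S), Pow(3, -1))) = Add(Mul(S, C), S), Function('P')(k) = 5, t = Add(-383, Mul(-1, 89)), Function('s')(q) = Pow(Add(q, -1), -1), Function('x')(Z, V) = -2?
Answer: 13216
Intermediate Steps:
Function('s')(q) = Pow(Add(-1, q), -1)
t = -472 (t = Add(-383, -89) = -472)
C = Rational(5, 3) (C = Add(Add(Pow(Add(-1, -2), -1), -1), 3) = Add(Add(Pow(-3, -1), -1), 3) = Add(Add(Rational(-1, 3), -1), 3) = Add(Rational(-4, 3), 3) = Rational(5, 3) ≈ 1.6667)
Function('a')(S) = Add(12, Mul(-8, S)) (Function('a')(S) = Add(12, Mul(-3, Add(Mul(S, Rational(5, 3)), S))) = Add(12, Mul(-3, Add(Mul(Rational(5, 3), S), S))) = Add(12, Mul(-3, Mul(Rational(8, 3), S))) = Add(12, Mul(-8, S)))
Mul(t, Function('a')(Function('P')(-2))) = Mul(-472, Add(12, Mul(-8, 5))) = Mul(-472, Add(12, -40)) = Mul(-472, -28) = 13216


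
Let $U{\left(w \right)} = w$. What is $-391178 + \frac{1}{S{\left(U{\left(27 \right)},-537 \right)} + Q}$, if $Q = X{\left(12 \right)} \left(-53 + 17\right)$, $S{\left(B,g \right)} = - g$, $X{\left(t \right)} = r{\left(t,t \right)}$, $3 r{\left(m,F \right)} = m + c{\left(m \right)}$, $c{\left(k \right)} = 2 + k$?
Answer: $- \frac{88015049}{225} \approx -3.9118 \cdot 10^{5}$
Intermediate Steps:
$r{\left(m,F \right)} = \frac{2}{3} + \frac{2 m}{3}$ ($r{\left(m,F \right)} = \frac{m + \left(2 + m\right)}{3} = \frac{2 + 2 m}{3} = \frac{2}{3} + \frac{2 m}{3}$)
$X{\left(t \right)} = \frac{2}{3} + \frac{2 t}{3}$
$Q = -312$ ($Q = \left(\frac{2}{3} + \frac{2}{3} \cdot 12\right) \left(-53 + 17\right) = \left(\frac{2}{3} + 8\right) \left(-36\right) = \frac{26}{3} \left(-36\right) = -312$)
$-391178 + \frac{1}{S{\left(U{\left(27 \right)},-537 \right)} + Q} = -391178 + \frac{1}{\left(-1\right) \left(-537\right) - 312} = -391178 + \frac{1}{537 - 312} = -391178 + \frac{1}{225} = - \frac{88015049}{225}$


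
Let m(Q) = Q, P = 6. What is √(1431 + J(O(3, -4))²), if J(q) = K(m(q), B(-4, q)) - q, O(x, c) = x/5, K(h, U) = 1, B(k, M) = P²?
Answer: √35779/5 ≈ 37.831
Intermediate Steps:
B(k, M) = 36 (B(k, M) = 6² = 36)
O(x, c) = x/5 (O(x, c) = x*(⅕) = x/5)
J(q) = 1 - q
√(1431 + J(O(3, -4))²) = √(1431 + (1 - 3/5)²) = √(1431 + (1 - 1*⅗)²) = √(1431 + (1 - ⅗)²) = √(1431 + (⅖)²) = √(1431 + 4/25) = √(35779/25) = √35779/5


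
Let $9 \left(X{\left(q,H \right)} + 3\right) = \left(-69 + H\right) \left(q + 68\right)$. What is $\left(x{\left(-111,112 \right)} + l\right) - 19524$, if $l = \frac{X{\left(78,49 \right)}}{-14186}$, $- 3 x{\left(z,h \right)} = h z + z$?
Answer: $- \frac{1958899235}{127674} \approx -15343.0$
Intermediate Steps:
$X{\left(q,H \right)} = -3 + \frac{\left(-69 + H\right) \left(68 + q\right)}{9}$ ($X{\left(q,H \right)} = -3 + \frac{\left(-69 + H\right) \left(q + 68\right)}{9} = -3 + \frac{\left(-69 + H\right) \left(68 + q\right)}{9}$)
$x{\left(z,h \right)} = - \frac{z}{3} - \frac{h z}{3}$ ($x{\left(z,h \right)} = - \frac{h z + z}{3} = - \frac{z + h z}{3} = - \frac{z}{3} - \frac{h z}{3}$)
$l = \frac{2947}{127674}$ ($l = \frac{- \frac{1573}{3} - 598 + \frac{68}{9} \cdot 49 + \frac{1}{9} \cdot 49 \cdot 78}{-14186} = \left(- \frac{1573}{3} - 598 + \frac{3332}{9} + \frac{1274}{3}\right) \left(- \frac{1}{14186}\right) = \left(- \frac{2947}{9}\right) \left(- \frac{1}{14186}\right) = \frac{2947}{127674} \approx 0.023082$)
$\left(x{\left(-111,112 \right)} + l\right) - 19524 = \left(\left(- \frac{1}{3}\right) \left(-111\right) \left(1 + 112\right) + \frac{2947}{127674}\right) - 19524 = \left(\left(- \frac{1}{3}\right) \left(-111\right) 113 + \frac{2947}{127674}\right) - 19524 = \left(4181 + \frac{2947}{127674}\right) - 19524 = \frac{533807941}{127674} - 19524 = - \frac{1958899235}{127674}$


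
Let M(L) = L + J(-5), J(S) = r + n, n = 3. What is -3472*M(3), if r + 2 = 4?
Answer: -27776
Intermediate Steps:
r = 2 (r = -2 + 4 = 2)
J(S) = 5 (J(S) = 2 + 3 = 5)
M(L) = 5 + L (M(L) = L + 5 = 5 + L)
-3472*M(3) = -3472*(5 + 3) = -3472*8 = -27776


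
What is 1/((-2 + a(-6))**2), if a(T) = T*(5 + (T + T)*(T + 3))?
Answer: 1/61504 ≈ 1.6259e-5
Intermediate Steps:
a(T) = T*(5 + 2*T*(3 + T)) (a(T) = T*(5 + (2*T)*(3 + T)) = T*(5 + 2*T*(3 + T)))
1/((-2 + a(-6))**2) = 1/((-2 - 6*(5 + 2*(-6)**2 + 6*(-6)))**2) = 1/((-2 - 6*(5 + 2*36 - 36))**2) = 1/((-2 - 6*(5 + 72 - 36))**2) = 1/((-2 - 6*41)**2) = 1/((-2 - 246)**2) = 1/((-248)**2) = 1/61504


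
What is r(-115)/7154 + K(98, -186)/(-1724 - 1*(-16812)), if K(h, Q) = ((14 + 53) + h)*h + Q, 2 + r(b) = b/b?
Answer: 7145903/6746222 ≈ 1.0592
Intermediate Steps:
r(b) = -1 (r(b) = -2 + b/b = -2 + 1 = -1)
K(h, Q) = Q + h*(67 + h) (K(h, Q) = (67 + h)*h + Q = h*(67 + h) + Q = Q + h*(67 + h))
r(-115)/7154 + K(98, -186)/(-1724 - 1*(-16812)) = -1/7154 + (-186 + 98² + 67*98)/(-1724 - 1*(-16812)) = -1*1/7154 + (-186 + 9604 + 6566)/(-1724 + 16812) = -1/7154 + 15984/15088 = -1/7154 + 15984*(1/15088) = -1/7154 + 999/943 = 7145903/6746222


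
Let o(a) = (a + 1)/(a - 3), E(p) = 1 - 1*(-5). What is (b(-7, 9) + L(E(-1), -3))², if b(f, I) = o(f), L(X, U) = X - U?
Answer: 2304/25 ≈ 92.160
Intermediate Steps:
E(p) = 6 (E(p) = 1 + 5 = 6)
o(a) = (1 + a)/(-3 + a)
b(f, I) = (1 + f)/(-3 + f)
(b(-7, 9) + L(E(-1), -3))² = ((1 - 7)/(-3 - 7) + (6 - 1*(-3)))² = (-6/(-10) + (6 + 3))² = (-⅒*(-6) + 9)² = (⅗ + 9)² = (48/5)² = 2304/25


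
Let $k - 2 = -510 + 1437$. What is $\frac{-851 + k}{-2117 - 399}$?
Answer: $- \frac{39}{1258} \approx -0.031002$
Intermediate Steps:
$k = 929$ ($k = 2 + \left(-510 + 1437\right) = 2 + 927 = 929$)
$\frac{-851 + k}{-2117 - 399} = \frac{-851 + 929}{-2117 - 399} = \frac{78}{-2117 - 399} = \frac{78}{-2516} = 78 \left(- \frac{1}{2516}\right) = - \frac{39}{1258}$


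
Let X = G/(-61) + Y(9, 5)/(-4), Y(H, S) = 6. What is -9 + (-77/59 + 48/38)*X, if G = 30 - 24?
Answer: -1221693/136762 ≈ -8.9330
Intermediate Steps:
G = 6
X = -195/122 (X = 6/(-61) + 6/(-4) = 6*(-1/61) + 6*(-1/4) = -6/61 - 3/2 = -195/122 ≈ -1.5984)
-9 + (-77/59 + 48/38)*X = -9 + (-77/59 + 48/38)*(-195/122) = -9 + (-77*1/59 + 48*(1/38))*(-195/122) = -9 + (-77/59 + 24/19)*(-195/122) = -9 - 47/1121*(-195/122) = -9 + 9165/136762 = -1221693/136762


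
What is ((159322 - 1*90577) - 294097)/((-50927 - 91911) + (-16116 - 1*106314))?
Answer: 3314/3901 ≈ 0.84953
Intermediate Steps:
((159322 - 1*90577) - 294097)/((-50927 - 91911) + (-16116 - 1*106314)) = ((159322 - 90577) - 294097)/(-142838 + (-16116 - 106314)) = (68745 - 294097)/(-142838 - 122430) = -225352/(-265268) = -225352*(-1/265268) = 3314/3901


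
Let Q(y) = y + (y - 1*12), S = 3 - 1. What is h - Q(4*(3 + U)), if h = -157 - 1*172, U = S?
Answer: -357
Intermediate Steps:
S = 2
U = 2
Q(y) = -12 + 2*y (Q(y) = y + (y - 12) = y + (-12 + y) = -12 + 2*y)
h = -329 (h = -157 - 172 = -329)
h - Q(4*(3 + U)) = -329 - (-12 + 2*(4*(3 + 2))) = -329 - (-12 + 2*(4*5)) = -329 - (-12 + 2*20) = -329 - (-12 + 40) = -329 - 1*28 = -329 - 28 = -357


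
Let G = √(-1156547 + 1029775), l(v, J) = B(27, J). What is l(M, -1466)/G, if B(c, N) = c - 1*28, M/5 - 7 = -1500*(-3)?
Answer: I*√31693/63386 ≈ 0.0028086*I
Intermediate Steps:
M = 22535 (M = 35 + 5*(-1500*(-3)) = 35 + 5*4500 = 35 + 22500 = 22535)
B(c, N) = -28 + c (B(c, N) = c - 28 = -28 + c)
l(v, J) = -1 (l(v, J) = -28 + 27 = -1)
G = 2*I*√31693 (G = √(-126772) = 2*I*√31693 ≈ 356.05*I)
l(M, -1466)/G = -1/(2*I*√31693) = -(-1)*I*√31693/63386 = I*√31693/63386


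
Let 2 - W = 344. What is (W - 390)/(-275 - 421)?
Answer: 61/58 ≈ 1.0517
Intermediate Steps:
W = -342 (W = 2 - 1*344 = 2 - 344 = -342)
(W - 390)/(-275 - 421) = (-342 - 390)/(-275 - 421) = -732/(-696) = -732*(-1/696) = 61/58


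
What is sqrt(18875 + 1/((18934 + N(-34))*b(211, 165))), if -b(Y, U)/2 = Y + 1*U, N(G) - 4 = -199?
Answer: 3*sqrt(26028729602266363)/3522932 ≈ 137.39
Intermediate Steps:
N(G) = -195 (N(G) = 4 - 199 = -195)
b(Y, U) = -2*U - 2*Y (b(Y, U) = -2*(Y + 1*U) = -2*(Y + U) = -2*(U + Y) = -2*U - 2*Y)
sqrt(18875 + 1/((18934 + N(-34))*b(211, 165))) = sqrt(18875 + 1/((18934 - 195)*(-2*165 - 2*211))) = sqrt(18875 + 1/(18739*(-330 - 422))) = sqrt(18875 + (1/18739)/(-752)) = sqrt(18875 + (1/18739)*(-1/752)) = sqrt(18875 - 1/14091728) = sqrt(265981365999/14091728) = 3*sqrt(26028729602266363)/3522932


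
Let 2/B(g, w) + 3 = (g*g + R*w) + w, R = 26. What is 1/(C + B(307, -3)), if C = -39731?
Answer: -94165/3741269613 ≈ -2.5169e-5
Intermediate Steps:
B(g, w) = 2/(-3 + g² + 27*w) (B(g, w) = 2/(-3 + ((g*g + 26*w) + w)) = 2/(-3 + ((g² + 26*w) + w)) = 2/(-3 + (g² + 27*w)) = 2/(-3 + g² + 27*w))
1/(C + B(307, -3)) = 1/(-39731 + 2/(-3 + 307² + 27*(-3))) = 1/(-39731 + 2/(-3 + 94249 - 81)) = 1/(-39731 + 2/94165) = 1/(-3741269613/94165) = -94165/3741269613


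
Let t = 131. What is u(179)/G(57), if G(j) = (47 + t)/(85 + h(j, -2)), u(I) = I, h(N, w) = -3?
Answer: 7339/89 ≈ 82.461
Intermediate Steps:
G(j) = 89/41 (G(j) = (47 + 131)/(85 - 3) = 178/82 = 178*(1/82) = 89/41)
u(179)/G(57) = 179/(89/41) = 179*(41/89) = 7339/89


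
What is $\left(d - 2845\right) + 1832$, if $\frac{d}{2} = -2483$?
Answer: $-5979$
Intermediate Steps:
$d = -4966$ ($d = 2 \left(-2483\right) = -4966$)
$\left(d - 2845\right) + 1832 = \left(-4966 - 2845\right) + 1832 = -7811 + 1832 = -5979$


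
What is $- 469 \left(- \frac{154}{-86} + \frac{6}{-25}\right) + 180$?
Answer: $- \frac{588323}{1075} \approx -547.28$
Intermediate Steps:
$- 469 \left(- \frac{154}{-86} + \frac{6}{-25}\right) + 180 = - 469 \left(\left(-154\right) \left(- \frac{1}{86}\right) + 6 \left(- \frac{1}{25}\right)\right) + 180 = - 469 \left(\frac{77}{43} - \frac{6}{25}\right) + 180 = \left(-469\right) \frac{1667}{1075} + 180 = - \frac{781823}{1075} + 180 = - \frac{588323}{1075}$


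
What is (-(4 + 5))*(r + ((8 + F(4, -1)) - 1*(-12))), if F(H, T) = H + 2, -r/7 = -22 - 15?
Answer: -2565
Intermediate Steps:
r = 259 (r = -7*(-22 - 15) = -7*(-37) = 259)
F(H, T) = 2 + H
(-(4 + 5))*(r + ((8 + F(4, -1)) - 1*(-12))) = (-(4 + 5))*(259 + ((8 + (2 + 4)) - 1*(-12))) = (-1*9)*(259 + ((8 + 6) + 12)) = -9*(259 + (14 + 12)) = -9*(259 + 26) = -9*285 = -2565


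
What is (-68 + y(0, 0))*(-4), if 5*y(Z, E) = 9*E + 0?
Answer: 272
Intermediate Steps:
y(Z, E) = 9*E/5 (y(Z, E) = (9*E + 0)/5 = (9*E)/5 = 9*E/5)
(-68 + y(0, 0))*(-4) = (-68 + (9/5)*0)*(-4) = (-68 + 0)*(-4) = -68*(-4) = 272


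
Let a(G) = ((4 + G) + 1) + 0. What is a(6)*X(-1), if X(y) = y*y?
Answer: 11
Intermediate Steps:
a(G) = 5 + G (a(G) = (5 + G) + 0 = 5 + G)
X(y) = y**2
a(6)*X(-1) = (5 + 6)*(-1)**2 = 11*1 = 11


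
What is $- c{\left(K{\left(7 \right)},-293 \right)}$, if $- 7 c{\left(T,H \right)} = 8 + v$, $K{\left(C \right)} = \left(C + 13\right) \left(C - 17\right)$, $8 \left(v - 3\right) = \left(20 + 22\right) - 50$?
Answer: $\frac{10}{7} \approx 1.4286$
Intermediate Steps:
$v = 2$ ($v = 3 + \frac{\left(20 + 22\right) - 50}{8} = 3 + \frac{42 - 50}{8} = 3 + \frac{1}{8} \left(-8\right) = 3 - 1 = 2$)
$K{\left(C \right)} = \left(-17 + C\right) \left(13 + C\right)$ ($K{\left(C \right)} = \left(13 + C\right) \left(-17 + C\right) = \left(-17 + C\right) \left(13 + C\right)$)
$c{\left(T,H \right)} = - \frac{10}{7}$ ($c{\left(T,H \right)} = - \frac{8 + 2}{7} = \left(- \frac{1}{7}\right) 10 = - \frac{10}{7}$)
$- c{\left(K{\left(7 \right)},-293 \right)} = \left(-1\right) \left(- \frac{10}{7}\right) = \frac{10}{7}$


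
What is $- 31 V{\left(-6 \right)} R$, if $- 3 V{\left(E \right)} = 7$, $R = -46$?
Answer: $- \frac{9982}{3} \approx -3327.3$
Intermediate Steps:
$V{\left(E \right)} = - \frac{7}{3}$ ($V{\left(E \right)} = \left(- \frac{1}{3}\right) 7 = - \frac{7}{3}$)
$- 31 V{\left(-6 \right)} R = \left(-31\right) \left(- \frac{7}{3}\right) \left(-46\right) = \frac{217}{3} \left(-46\right) = - \frac{9982}{3}$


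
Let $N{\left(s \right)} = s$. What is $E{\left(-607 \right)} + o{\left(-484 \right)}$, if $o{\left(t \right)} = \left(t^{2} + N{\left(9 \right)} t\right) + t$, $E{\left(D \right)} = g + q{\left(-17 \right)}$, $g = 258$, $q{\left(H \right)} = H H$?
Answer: $229963$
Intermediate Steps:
$q{\left(H \right)} = H^{2}$
$E{\left(D \right)} = 547$ ($E{\left(D \right)} = 258 + \left(-17\right)^{2} = 258 + 289 = 547$)
$o{\left(t \right)} = t^{2} + 10 t$ ($o{\left(t \right)} = \left(t^{2} + 9 t\right) + t = t^{2} + 10 t$)
$E{\left(-607 \right)} + o{\left(-484 \right)} = 547 - 484 \left(10 - 484\right) = 547 - -229416 = 547 + 229416 = 229963$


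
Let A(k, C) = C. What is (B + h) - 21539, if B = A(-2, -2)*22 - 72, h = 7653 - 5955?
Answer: -19957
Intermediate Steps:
h = 1698
B = -116 (B = -2*22 - 72 = -44 - 72 = -116)
(B + h) - 21539 = (-116 + 1698) - 21539 = 1582 - 21539 = -19957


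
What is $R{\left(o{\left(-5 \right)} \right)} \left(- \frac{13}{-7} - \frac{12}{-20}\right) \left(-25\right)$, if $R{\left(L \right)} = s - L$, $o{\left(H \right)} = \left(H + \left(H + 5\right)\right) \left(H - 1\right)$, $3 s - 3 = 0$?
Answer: $\frac{12470}{7} \approx 1781.4$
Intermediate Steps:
$s = 1$ ($s = 1 + \frac{1}{3} \cdot 0 = 1 + 0 = 1$)
$o{\left(H \right)} = \left(-1 + H\right) \left(5 + 2 H\right)$ ($o{\left(H \right)} = \left(H + \left(5 + H\right)\right) \left(-1 + H\right) = \left(5 + 2 H\right) \left(-1 + H\right) = \left(-1 + H\right) \left(5 + 2 H\right)$)
$R{\left(L \right)} = 1 - L$
$R{\left(o{\left(-5 \right)} \right)} \left(- \frac{13}{-7} - \frac{12}{-20}\right) \left(-25\right) = \left(1 - \left(-5 + 2 \left(-5\right)^{2} + 3 \left(-5\right)\right)\right) \left(- \frac{13}{-7} - \frac{12}{-20}\right) \left(-25\right) = \left(1 - \left(-5 + 2 \cdot 25 - 15\right)\right) \left(\left(-13\right) \left(- \frac{1}{7}\right) - - \frac{3}{5}\right) \left(-25\right) = \left(1 - \left(-5 + 50 - 15\right)\right) \left(\frac{13}{7} + \frac{3}{5}\right) \left(-25\right) = \left(1 - 30\right) \frac{86}{35} \left(-25\right) = \left(-29\right) \frac{86}{35} \left(-25\right) = \left(- \frac{2494}{35}\right) \left(-25\right) = \frac{12470}{7}$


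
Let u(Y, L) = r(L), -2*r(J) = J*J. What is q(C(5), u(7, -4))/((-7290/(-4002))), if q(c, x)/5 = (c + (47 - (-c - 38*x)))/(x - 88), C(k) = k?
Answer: 164749/23328 ≈ 7.0623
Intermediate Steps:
r(J) = -J²/2 (r(J) = -J*J/2 = -J²/2)
u(Y, L) = -L²/2
q(c, x) = 5*(47 + 2*c + 38*x)/(-88 + x) (q(c, x) = 5*((c + (47 - (-c - 38*x)))/(x - 88)) = 5*((c + (47 + (c + 38*x)))/(-88 + x)) = 5*((c + (47 + c + 38*x))/(-88 + x)) = 5*((47 + 2*c + 38*x)/(-88 + x)) = 5*(47 + 2*c + 38*x)/(-88 + x))
q(C(5), u(7, -4))/((-7290/(-4002))) = (5*(47 + 2*5 + 38*(-½*(-4)²))/(-88 - ½*(-4)²))/((-7290/(-4002))) = (5*(47 + 10 + 38*(-½*16))/(-88 - ½*16))/((-7290*(-1/4002))) = (5*(47 + 10 + 38*(-8))/(-88 - 8))/(1215/667) = (5*(47 + 10 - 304)/(-96))*(667/1215) = (5*(-1/96)*(-247))*(667/1215) = (1235/96)*(667/1215) = 164749/23328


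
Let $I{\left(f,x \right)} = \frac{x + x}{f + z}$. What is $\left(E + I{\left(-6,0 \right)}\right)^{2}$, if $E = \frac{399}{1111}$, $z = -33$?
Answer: $\frac{159201}{1234321} \approx 0.12898$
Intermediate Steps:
$I{\left(f,x \right)} = \frac{2 x}{-33 + f}$ ($I{\left(f,x \right)} = \frac{x + x}{f - 33} = \frac{2 x}{-33 + f}$)
$E = \frac{399}{1111}$ ($E = 399 \cdot \frac{1}{1111} = \frac{399}{1111} \approx 0.35914$)
$\left(E + I{\left(-6,0 \right)}\right)^{2} = \left(\frac{399}{1111} + 2 \cdot 0 \frac{1}{-33 - 6}\right)^{2} = \left(\frac{399}{1111} + 2 \cdot 0 \frac{1}{-39}\right)^{2} = \left(\frac{399}{1111} + 2 \cdot 0 \left(- \frac{1}{39}\right)\right)^{2} = \left(\frac{399}{1111} + 0\right)^{2} = \left(\frac{399}{1111}\right)^{2} = \frac{159201}{1234321}$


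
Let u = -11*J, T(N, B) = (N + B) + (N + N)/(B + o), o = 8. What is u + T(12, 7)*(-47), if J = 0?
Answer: -4841/5 ≈ -968.20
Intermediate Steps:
T(N, B) = B + N + 2*N/(8 + B) (T(N, B) = (N + B) + (N + N)/(B + 8) = (B + N) + (2*N)/(8 + B) = (B + N) + 2*N/(8 + B) = B + N + 2*N/(8 + B))
u = 0 (u = -11*0 = 0)
u + T(12, 7)*(-47) = 0 + ((7**2 + 8*7 + 10*12 + 7*12)/(8 + 7))*(-47) = 0 + ((49 + 56 + 120 + 84)/15)*(-47) = 0 + ((1/15)*309)*(-47) = 0 + (103/5)*(-47) = 0 - 4841/5 = -4841/5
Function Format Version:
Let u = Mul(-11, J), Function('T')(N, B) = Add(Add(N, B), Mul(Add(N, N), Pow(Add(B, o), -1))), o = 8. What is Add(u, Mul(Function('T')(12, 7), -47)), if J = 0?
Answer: Rational(-4841, 5) ≈ -968.20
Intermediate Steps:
Function('T')(N, B) = Add(B, N, Mul(2, N, Pow(Add(8, B), -1))) (Function('T')(N, B) = Add(Add(N, B), Mul(Add(N, N), Pow(Add(B, 8), -1))) = Add(Add(B, N), Mul(Mul(2, N), Pow(Add(8, B), -1))) = Add(Add(B, N), Mul(2, N, Pow(Add(8, B), -1))) = Add(B, N, Mul(2, N, Pow(Add(8, B), -1))))
u = 0 (u = Mul(-11, 0) = 0)
Add(u, Mul(Function('T')(12, 7), -47)) = Add(0, Mul(Mul(Pow(Add(8, 7), -1), Add(Pow(7, 2), Mul(8, 7), Mul(10, 12), Mul(7, 12))), -47)) = Add(0, Mul(Mul(Pow(15, -1), Add(49, 56, 120, 84)), -47)) = Add(0, Mul(Mul(Rational(1, 15), 309), -47)) = Add(0, Mul(Rational(103, 5), -47)) = Add(0, Rational(-4841, 5)) = Rational(-4841, 5)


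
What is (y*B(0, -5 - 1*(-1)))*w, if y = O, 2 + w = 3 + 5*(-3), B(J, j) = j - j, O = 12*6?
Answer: 0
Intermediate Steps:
O = 72
B(J, j) = 0
w = -14 (w = -2 + (3 + 5*(-3)) = -2 + (3 - 15) = -2 - 12 = -14)
y = 72
(y*B(0, -5 - 1*(-1)))*w = (72*0)*(-14) = 0*(-14) = 0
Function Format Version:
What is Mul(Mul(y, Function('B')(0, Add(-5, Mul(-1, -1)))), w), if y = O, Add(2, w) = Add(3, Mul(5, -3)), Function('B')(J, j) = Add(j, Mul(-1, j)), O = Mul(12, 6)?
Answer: 0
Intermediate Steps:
O = 72
Function('B')(J, j) = 0
w = -14 (w = Add(-2, Add(3, Mul(5, -3))) = Add(-2, Add(3, -15)) = Add(-2, -12) = -14)
y = 72
Mul(Mul(y, Function('B')(0, Add(-5, Mul(-1, -1)))), w) = Mul(Mul(72, 0), -14) = Mul(0, -14) = 0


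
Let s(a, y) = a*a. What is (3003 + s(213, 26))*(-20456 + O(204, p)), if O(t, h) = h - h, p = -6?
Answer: -989497632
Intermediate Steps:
O(t, h) = 0
s(a, y) = a**2
(3003 + s(213, 26))*(-20456 + O(204, p)) = (3003 + 213**2)*(-20456 + 0) = (3003 + 45369)*(-20456) = 48372*(-20456) = -989497632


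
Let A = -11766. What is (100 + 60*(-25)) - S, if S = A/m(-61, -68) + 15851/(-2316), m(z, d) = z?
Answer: -224069545/141276 ≈ -1586.0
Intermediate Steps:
S = 26283145/141276 (S = -11766/(-61) + 15851/(-2316) = -11766*(-1/61) + 15851*(-1/2316) = 11766/61 - 15851/2316 = 26283145/141276 ≈ 186.04)
(100 + 60*(-25)) - S = (100 + 60*(-25)) - 1*26283145/141276 = (100 - 1500) - 26283145/141276 = -1400 - 26283145/141276 = -224069545/141276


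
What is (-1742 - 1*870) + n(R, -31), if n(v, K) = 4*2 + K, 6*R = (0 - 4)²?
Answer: -2635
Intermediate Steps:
R = 8/3 (R = (0 - 4)²/6 = (⅙)*(-4)² = (⅙)*16 = 8/3 ≈ 2.6667)
n(v, K) = 8 + K
(-1742 - 1*870) + n(R, -31) = (-1742 - 1*870) + (8 - 31) = (-1742 - 870) - 23 = -2612 - 23 = -2635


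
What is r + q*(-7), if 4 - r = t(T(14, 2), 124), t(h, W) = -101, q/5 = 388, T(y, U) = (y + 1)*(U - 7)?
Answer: -13475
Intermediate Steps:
T(y, U) = (1 + y)*(-7 + U)
q = 1940 (q = 5*388 = 1940)
r = 105 (r = 4 - 1*(-101) = 4 + 101 = 105)
r + q*(-7) = 105 + 1940*(-7) = 105 - 13580 = -13475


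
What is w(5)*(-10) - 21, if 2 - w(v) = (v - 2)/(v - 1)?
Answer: -67/2 ≈ -33.500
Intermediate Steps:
w(v) = 2 - (-2 + v)/(-1 + v) (w(v) = 2 - (v - 2)/(v - 1) = 2 - (-2 + v)/(-1 + v))
w(5)*(-10) - 21 = (5/(-1 + 5))*(-10) - 21 = (5/4)*(-10) - 21 = -25/2 - 21 = -67/2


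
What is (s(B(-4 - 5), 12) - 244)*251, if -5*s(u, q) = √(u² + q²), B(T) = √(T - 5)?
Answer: -61244 - 251*√130/5 ≈ -61816.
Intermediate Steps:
B(T) = √(-5 + T)
s(u, q) = -√(q² + u²)/5 (s(u, q) = -√(u² + q²)/5 = -√(q² + u²)/5)
(s(B(-4 - 5), 12) - 244)*251 = (-√(12² + (√(-5 + (-4 - 5)))²)/5 - 244)*251 = (-√(144 + (√(-5 - 9))²)/5 - 244)*251 = (-√(144 + (√(-14))²)/5 - 244)*251 = (-√(144 + (I*√14)²)/5 - 244)*251 = (-√(144 - 14)/5 - 244)*251 = (-√130/5 - 244)*251 = (-244 - √130/5)*251 = -61244 - 251*√130/5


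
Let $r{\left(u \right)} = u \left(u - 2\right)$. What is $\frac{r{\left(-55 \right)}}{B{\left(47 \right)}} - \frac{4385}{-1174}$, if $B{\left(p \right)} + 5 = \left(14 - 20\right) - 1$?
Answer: $- \frac{604645}{2348} \approx -257.51$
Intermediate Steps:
$B{\left(p \right)} = -12$ ($B{\left(p \right)} = -5 + \left(\left(14 - 20\right) - 1\right) = -5 - 7 = -12$)
$r{\left(u \right)} = u \left(-2 + u\right)$
$\frac{r{\left(-55 \right)}}{B{\left(47 \right)}} - \frac{4385}{-1174} = \frac{\left(-55\right) \left(-2 - 55\right)}{-12} - \frac{4385}{-1174} = \left(-55\right) \left(-57\right) \left(- \frac{1}{12}\right) - - \frac{4385}{1174} = 3135 \left(- \frac{1}{12}\right) + \frac{4385}{1174} = - \frac{1045}{4} + \frac{4385}{1174} = - \frac{604645}{2348}$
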